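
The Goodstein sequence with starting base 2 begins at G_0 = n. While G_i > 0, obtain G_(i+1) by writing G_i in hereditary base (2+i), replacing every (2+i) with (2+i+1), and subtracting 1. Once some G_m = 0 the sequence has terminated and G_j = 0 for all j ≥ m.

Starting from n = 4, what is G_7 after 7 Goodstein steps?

G_0=4  [base 2] 2^2  →[2↦3]→  3^3 = 27  −1 ⇒ G_1=26
G_1=26  [base 3] 2·3^2 + 2·3 + 2  →[3↦4]→  2·4^2 + 2·4 + 2 = 42  −1 ⇒ G_2=41
G_2=41  [base 4] 2·4^2 + 2·4 + 1  →[4↦5]→  2·5^2 + 2·5 + 1 = 61  −1 ⇒ G_3=60
G_3=60  [base 5] 2·5^2 + 2·5  →[5↦6]→  2·6^2 + 2·6 = 84  −1 ⇒ G_4=83
G_4=83  [base 6] 2·6^2 + 6 + 5  →[6↦7]→  2·7^2 + 7 + 5 = 110  −1 ⇒ G_5=109
G_5=109  [base 7] 2·7^2 + 7 + 4  →[7↦8]→  2·8^2 + 8 + 4 = 140  −1 ⇒ G_6=139
G_6=139  [base 8] 2·8^2 + 8 + 3  →[8↦9]→  2·9^2 + 9 + 3 = 174  −1 ⇒ G_7=173

173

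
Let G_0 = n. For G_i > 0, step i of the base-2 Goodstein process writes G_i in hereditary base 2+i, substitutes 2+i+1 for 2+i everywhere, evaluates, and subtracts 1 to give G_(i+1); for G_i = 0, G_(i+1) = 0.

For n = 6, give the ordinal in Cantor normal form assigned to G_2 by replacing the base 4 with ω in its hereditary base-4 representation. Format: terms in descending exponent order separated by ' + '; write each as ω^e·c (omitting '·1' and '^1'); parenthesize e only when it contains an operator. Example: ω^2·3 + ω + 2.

ω^ω + 1

[0] 6 ≡ 2^2 + 2 (base 2). Lift 3: 30. −1: 29.
[1] 29 ≡ 3^3 + 2 (base 3). Lift 4: 258. −1: 257.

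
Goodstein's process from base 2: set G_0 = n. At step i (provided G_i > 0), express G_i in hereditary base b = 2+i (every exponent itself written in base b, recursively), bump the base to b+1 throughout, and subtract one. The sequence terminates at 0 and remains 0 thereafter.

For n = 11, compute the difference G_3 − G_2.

G_0=11  [base 2] 2^(2 + 1) + 2 + 1  →[2↦3]→  3^(3 + 1) + 3 + 1 = 85  −1 ⇒ G_1=84
G_1=84  [base 3] 3^(3 + 1) + 3  →[3↦4]→  4^(4 + 1) + 4 = 1028  −1 ⇒ G_2=1027
G_2=1027  [base 4] 4^(4 + 1) + 3  →[4↦5]→  5^(5 + 1) + 3 = 15628  −1 ⇒ G_3=15627

14600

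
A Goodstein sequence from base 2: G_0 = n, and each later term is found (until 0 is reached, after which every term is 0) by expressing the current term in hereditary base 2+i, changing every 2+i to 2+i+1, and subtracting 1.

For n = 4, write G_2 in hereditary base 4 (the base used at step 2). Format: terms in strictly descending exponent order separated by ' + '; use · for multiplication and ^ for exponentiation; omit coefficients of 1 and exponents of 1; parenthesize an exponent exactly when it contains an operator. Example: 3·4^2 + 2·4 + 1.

step 0: 4 = 2^2; sub 3 for 2: 3^3; = 27; G_1 = 27−1 = 26
step 1: 26 = 2·3^2 + 2·3 + 2; sub 4 for 3: 2·4^2 + 2·4 + 2; = 42; G_2 = 42−1 = 41
step 2: 41 = 2·4^2 + 2·4 + 1; sub 5 for 4: 2·5^2 + 2·5 + 1; = 61; G_3 = 61−1 = 60

2·4^2 + 2·4 + 1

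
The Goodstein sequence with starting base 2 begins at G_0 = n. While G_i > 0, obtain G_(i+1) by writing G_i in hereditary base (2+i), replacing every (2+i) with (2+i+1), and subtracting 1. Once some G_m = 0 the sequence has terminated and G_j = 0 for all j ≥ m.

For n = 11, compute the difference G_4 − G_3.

264310

11 —HB2→ 2^(2 + 1) + 2 + 1 —bump→ 3^(3 + 1) + 3 + 1 = 85 —(−1)→ 84
84 —HB3→ 3^(3 + 1) + 3 —bump→ 4^(4 + 1) + 4 = 1028 —(−1)→ 1027
1027 —HB4→ 4^(4 + 1) + 3 —bump→ 5^(5 + 1) + 3 = 15628 —(−1)→ 15627
15627 —HB5→ 5^(5 + 1) + 2 —bump→ 6^(6 + 1) + 2 = 279938 —(−1)→ 279937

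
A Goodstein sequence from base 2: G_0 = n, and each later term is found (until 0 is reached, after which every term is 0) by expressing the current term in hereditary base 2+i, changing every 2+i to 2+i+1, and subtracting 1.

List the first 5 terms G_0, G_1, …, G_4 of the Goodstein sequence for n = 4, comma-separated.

4, 26, 41, 60, 83

base 2: 4 = 2^2; at 3: 3^3 = 27; next = 26
base 3: 26 = 2·3^2 + 2·3 + 2; at 4: 2·4^2 + 2·4 + 2 = 42; next = 41
base 4: 41 = 2·4^2 + 2·4 + 1; at 5: 2·5^2 + 2·5 + 1 = 61; next = 60
base 5: 60 = 2·5^2 + 2·5; at 6: 2·6^2 + 2·6 = 84; next = 83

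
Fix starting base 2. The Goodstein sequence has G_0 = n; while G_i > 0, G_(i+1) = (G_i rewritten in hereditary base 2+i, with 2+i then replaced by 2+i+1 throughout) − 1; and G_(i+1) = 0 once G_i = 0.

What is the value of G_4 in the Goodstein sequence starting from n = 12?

[0] 12 ≡ 2^(2 + 1) + 2^2 (base 2). Lift 3: 108. −1: 107.
[1] 107 ≡ 3^(3 + 1) + 2·3^2 + 2·3 + 2 (base 3). Lift 4: 1066. −1: 1065.
[2] 1065 ≡ 4^(4 + 1) + 2·4^2 + 2·4 + 1 (base 4). Lift 5: 15686. −1: 15685.
[3] 15685 ≡ 5^(5 + 1) + 2·5^2 + 2·5 (base 5). Lift 6: 280020. −1: 280019.

280019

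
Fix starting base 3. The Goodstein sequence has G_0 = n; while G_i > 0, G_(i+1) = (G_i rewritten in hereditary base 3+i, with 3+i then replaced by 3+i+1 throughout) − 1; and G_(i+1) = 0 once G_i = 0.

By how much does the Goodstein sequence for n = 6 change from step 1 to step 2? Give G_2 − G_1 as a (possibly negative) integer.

0

G_0 = 6. HB_3(6) = 2·3. Bump = 8. G_1 = 7.
G_1 = 7. HB_4(7) = 4 + 3. Bump = 8. G_2 = 7.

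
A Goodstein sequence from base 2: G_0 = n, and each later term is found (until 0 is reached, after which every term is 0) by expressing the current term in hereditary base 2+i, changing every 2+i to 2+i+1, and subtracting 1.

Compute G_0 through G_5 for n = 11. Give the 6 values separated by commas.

11, 84, 1027, 15627, 279937, 5764801

11 —HB2→ 2^(2 + 1) + 2 + 1 —bump→ 3^(3 + 1) + 3 + 1 = 85 —(−1)→ 84
84 —HB3→ 3^(3 + 1) + 3 —bump→ 4^(4 + 1) + 4 = 1028 —(−1)→ 1027
1027 —HB4→ 4^(4 + 1) + 3 —bump→ 5^(5 + 1) + 3 = 15628 —(−1)→ 15627
15627 —HB5→ 5^(5 + 1) + 2 —bump→ 6^(6 + 1) + 2 = 279938 —(−1)→ 279937
279937 —HB6→ 6^(6 + 1) + 1 —bump→ 7^(7 + 1) + 1 = 5764802 —(−1)→ 5764801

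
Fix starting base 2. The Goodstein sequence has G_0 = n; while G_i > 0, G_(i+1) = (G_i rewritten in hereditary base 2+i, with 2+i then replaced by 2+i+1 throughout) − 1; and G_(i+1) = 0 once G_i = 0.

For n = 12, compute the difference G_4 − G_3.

12 —HB2→ 2^(2 + 1) + 2^2 —bump→ 3^(3 + 1) + 3^3 = 108 —(−1)→ 107
107 —HB3→ 3^(3 + 1) + 2·3^2 + 2·3 + 2 —bump→ 4^(4 + 1) + 2·4^2 + 2·4 + 2 = 1066 —(−1)→ 1065
1065 —HB4→ 4^(4 + 1) + 2·4^2 + 2·4 + 1 —bump→ 5^(5 + 1) + 2·5^2 + 2·5 + 1 = 15686 —(−1)→ 15685
15685 —HB5→ 5^(5 + 1) + 2·5^2 + 2·5 —bump→ 6^(6 + 1) + 2·6^2 + 2·6 = 280020 —(−1)→ 280019

264334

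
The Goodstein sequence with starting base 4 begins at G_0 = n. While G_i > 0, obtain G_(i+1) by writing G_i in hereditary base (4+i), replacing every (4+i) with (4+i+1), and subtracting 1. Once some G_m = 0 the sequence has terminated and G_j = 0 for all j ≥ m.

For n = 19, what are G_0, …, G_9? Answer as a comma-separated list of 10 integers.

G_0 = 19. HB_4(19) = 4^2 + 3. Bump = 28. G_1 = 27.
G_1 = 27. HB_5(27) = 5^2 + 2. Bump = 38. G_2 = 37.
G_2 = 37. HB_6(37) = 6^2 + 1. Bump = 50. G_3 = 49.
G_3 = 49. HB_7(49) = 7^2. Bump = 64. G_4 = 63.
G_4 = 63. HB_8(63) = 7·8 + 7. Bump = 70. G_5 = 69.
G_5 = 69. HB_9(69) = 7·9 + 6. Bump = 76. G_6 = 75.
G_6 = 75. HB_10(75) = 7·10 + 5. Bump = 82. G_7 = 81.
G_7 = 81. HB_11(81) = 7·11 + 4. Bump = 88. G_8 = 87.
G_8 = 87. HB_12(87) = 7·12 + 3. Bump = 94. G_9 = 93.

19, 27, 37, 49, 63, 69, 75, 81, 87, 93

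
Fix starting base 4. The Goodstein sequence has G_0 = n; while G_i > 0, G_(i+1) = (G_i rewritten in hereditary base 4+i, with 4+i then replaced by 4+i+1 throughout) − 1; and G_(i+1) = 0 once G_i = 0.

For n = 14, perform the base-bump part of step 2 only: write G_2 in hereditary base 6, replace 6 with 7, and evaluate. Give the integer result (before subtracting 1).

21

[0] 14 ≡ 3·4 + 2 (base 4). Lift 5: 17. −1: 16.
[1] 16 ≡ 3·5 + 1 (base 5). Lift 6: 19. −1: 18.
[2] 18 ≡ 3·6 (base 6). Lift 7: 21. −1: 20.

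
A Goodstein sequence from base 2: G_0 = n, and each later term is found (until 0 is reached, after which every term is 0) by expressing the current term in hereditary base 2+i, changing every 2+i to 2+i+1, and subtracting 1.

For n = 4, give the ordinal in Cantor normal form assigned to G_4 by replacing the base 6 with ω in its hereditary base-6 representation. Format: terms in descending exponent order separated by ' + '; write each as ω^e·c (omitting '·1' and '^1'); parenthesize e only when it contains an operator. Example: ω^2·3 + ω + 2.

ω^2·2 + ω + 5

step 0: 4 = 2^2; sub 3 for 2: 3^3; = 27; G_1 = 27−1 = 26
step 1: 26 = 2·3^2 + 2·3 + 2; sub 4 for 3: 2·4^2 + 2·4 + 2; = 42; G_2 = 42−1 = 41
step 2: 41 = 2·4^2 + 2·4 + 1; sub 5 for 4: 2·5^2 + 2·5 + 1; = 61; G_3 = 61−1 = 60
step 3: 60 = 2·5^2 + 2·5; sub 6 for 5: 2·6^2 + 2·6; = 84; G_4 = 84−1 = 83
step 4: 83 = 2·6^2 + 6 + 5; sub 7 for 6: 2·7^2 + 7 + 5; = 110; G_5 = 110−1 = 109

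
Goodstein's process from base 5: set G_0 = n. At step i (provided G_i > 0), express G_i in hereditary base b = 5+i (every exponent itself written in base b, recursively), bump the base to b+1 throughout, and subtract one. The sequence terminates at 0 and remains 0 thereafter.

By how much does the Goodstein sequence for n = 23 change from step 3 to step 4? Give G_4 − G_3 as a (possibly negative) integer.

base 5: 23 = 4·5 + 3; at 6: 4·6 + 3 = 27; next = 26
base 6: 26 = 4·6 + 2; at 7: 4·7 + 2 = 30; next = 29
base 7: 29 = 4·7 + 1; at 8: 4·8 + 1 = 33; next = 32
base 8: 32 = 4·8; at 9: 4·9 = 36; next = 35

3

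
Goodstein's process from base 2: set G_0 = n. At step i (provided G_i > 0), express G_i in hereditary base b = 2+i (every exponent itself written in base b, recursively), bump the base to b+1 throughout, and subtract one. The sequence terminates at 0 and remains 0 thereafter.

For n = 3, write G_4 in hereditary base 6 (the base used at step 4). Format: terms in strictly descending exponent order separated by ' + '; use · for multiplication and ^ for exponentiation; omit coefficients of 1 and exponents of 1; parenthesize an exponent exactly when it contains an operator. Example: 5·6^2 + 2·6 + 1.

1

i=0: 3 = 2 + 1 (b=2); 2→3: 3 + 1 = 4; 4−1 = 3
i=1: 3 = 3 (b=3); 3→4: 4 = 4; 4−1 = 3
i=2: 3 = 3 (b=4); 4→5: 3 = 3; 3−1 = 2
i=3: 2 = 2 (b=5); 5→6: 2 = 2; 2−1 = 1
i=4: 1 = 1 (b=6); 6→7: 1 = 1; 1−1 = 0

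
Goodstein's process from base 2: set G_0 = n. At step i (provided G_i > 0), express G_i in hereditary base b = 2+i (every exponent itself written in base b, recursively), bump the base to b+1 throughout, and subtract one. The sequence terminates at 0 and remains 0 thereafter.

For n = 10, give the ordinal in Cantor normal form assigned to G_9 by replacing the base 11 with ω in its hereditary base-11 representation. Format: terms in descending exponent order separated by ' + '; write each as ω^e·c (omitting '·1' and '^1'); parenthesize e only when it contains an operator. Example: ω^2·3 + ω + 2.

ω^ω·5 + ω^5·5 + ω^4·5 + ω^3·5 + ω^2·5 + ω·5

step 0: 10 = 2^(2 + 1) + 2; sub 3 for 2: 3^(3 + 1) + 3; = 84; G_1 = 84−1 = 83
step 1: 83 = 3^(3 + 1) + 2; sub 4 for 3: 4^(4 + 1) + 2; = 1026; G_2 = 1026−1 = 1025
step 2: 1025 = 4^(4 + 1) + 1; sub 5 for 4: 5^(5 + 1) + 1; = 15626; G_3 = 15626−1 = 15625
step 3: 15625 = 5^(5 + 1); sub 6 for 5: 6^(6 + 1); = 279936; G_4 = 279936−1 = 279935
step 4: 279935 = 5·6^6 + 5·6^5 + 5·6^4 + 5·6^3 + 5·6^2 + 5·6 + 5; sub 7 for 6: 5·7^7 + 5·7^5 + 5·7^4 + 5·7^3 + 5·7^2 + 5·7 + 5; = 4215755; G_5 = 4215755−1 = 4215754
step 5: 4215754 = 5·7^7 + 5·7^5 + 5·7^4 + 5·7^3 + 5·7^2 + 5·7 + 4; sub 8 for 7: 5·8^8 + 5·8^5 + 5·8^4 + 5·8^3 + 5·8^2 + 5·8 + 4; = 84073324; G_6 = 84073324−1 = 84073323
step 6: 84073323 = 5·8^8 + 5·8^5 + 5·8^4 + 5·8^3 + 5·8^2 + 5·8 + 3; sub 9 for 8: 5·9^9 + 5·9^5 + 5·9^4 + 5·9^3 + 5·9^2 + 5·9 + 3; = 1937434593; G_7 = 1937434593−1 = 1937434592
step 7: 1937434592 = 5·9^9 + 5·9^5 + 5·9^4 + 5·9^3 + 5·9^2 + 5·9 + 2; sub 10 for 9: 5·10^10 + 5·10^5 + 5·10^4 + 5·10^3 + 5·10^2 + 5·10 + 2; = 50000555552; G_8 = 50000555552−1 = 50000555551
step 8: 50000555551 = 5·10^10 + 5·10^5 + 5·10^4 + 5·10^3 + 5·10^2 + 5·10 + 1; sub 11 for 10: 5·11^11 + 5·11^5 + 5·11^4 + 5·11^3 + 5·11^2 + 5·11 + 1; = 1426559238831; G_9 = 1426559238831−1 = 1426559238830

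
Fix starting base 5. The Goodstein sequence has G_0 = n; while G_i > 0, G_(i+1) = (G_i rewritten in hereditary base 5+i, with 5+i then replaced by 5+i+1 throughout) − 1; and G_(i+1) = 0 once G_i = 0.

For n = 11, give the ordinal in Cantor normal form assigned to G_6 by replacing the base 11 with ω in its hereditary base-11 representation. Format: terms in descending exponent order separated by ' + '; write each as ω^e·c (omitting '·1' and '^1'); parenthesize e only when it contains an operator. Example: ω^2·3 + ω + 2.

ω + 2

(0) 11|_5 = 2·5 + 1 ↦ 2·6 + 1|_6 = 13 ⇒ 12
(1) 12|_6 = 2·6 ↦ 2·7|_7 = 14 ⇒ 13
(2) 13|_7 = 7 + 6 ↦ 8 + 6|_8 = 14 ⇒ 13
(3) 13|_8 = 8 + 5 ↦ 9 + 5|_9 = 14 ⇒ 13
(4) 13|_9 = 9 + 4 ↦ 10 + 4|_10 = 14 ⇒ 13
(5) 13|_10 = 10 + 3 ↦ 11 + 3|_11 = 14 ⇒ 13
(6) 13|_11 = 11 + 2 ↦ 12 + 2|_12 = 14 ⇒ 13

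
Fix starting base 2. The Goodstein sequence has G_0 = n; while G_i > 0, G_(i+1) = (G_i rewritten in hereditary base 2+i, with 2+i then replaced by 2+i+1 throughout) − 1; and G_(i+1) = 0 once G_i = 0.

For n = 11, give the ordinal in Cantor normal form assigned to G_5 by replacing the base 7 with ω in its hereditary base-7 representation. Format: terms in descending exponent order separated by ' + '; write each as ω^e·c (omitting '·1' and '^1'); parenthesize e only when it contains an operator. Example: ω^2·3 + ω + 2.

i=0: 11 = 2^(2 + 1) + 2 + 1 (b=2); 2→3: 3^(3 + 1) + 3 + 1 = 85; 85−1 = 84
i=1: 84 = 3^(3 + 1) + 3 (b=3); 3→4: 4^(4 + 1) + 4 = 1028; 1028−1 = 1027
i=2: 1027 = 4^(4 + 1) + 3 (b=4); 4→5: 5^(5 + 1) + 3 = 15628; 15628−1 = 15627
i=3: 15627 = 5^(5 + 1) + 2 (b=5); 5→6: 6^(6 + 1) + 2 = 279938; 279938−1 = 279937
i=4: 279937 = 6^(6 + 1) + 1 (b=6); 6→7: 7^(7 + 1) + 1 = 5764802; 5764802−1 = 5764801

ω^(ω + 1)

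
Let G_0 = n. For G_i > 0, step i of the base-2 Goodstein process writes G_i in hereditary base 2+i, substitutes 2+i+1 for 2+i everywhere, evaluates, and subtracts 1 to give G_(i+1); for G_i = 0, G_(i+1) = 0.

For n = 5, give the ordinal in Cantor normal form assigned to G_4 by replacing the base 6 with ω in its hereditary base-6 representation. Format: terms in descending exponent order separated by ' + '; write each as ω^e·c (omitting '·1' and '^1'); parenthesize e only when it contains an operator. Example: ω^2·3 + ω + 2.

[0] 5 ≡ 2^2 + 1 (base 2). Lift 3: 28. −1: 27.
[1] 27 ≡ 3^3 (base 3). Lift 4: 256. −1: 255.
[2] 255 ≡ 3·4^3 + 3·4^2 + 3·4 + 3 (base 4). Lift 5: 468. −1: 467.
[3] 467 ≡ 3·5^3 + 3·5^2 + 3·5 + 2 (base 5). Lift 6: 776. −1: 775.
[4] 775 ≡ 3·6^3 + 3·6^2 + 3·6 + 1 (base 6). Lift 7: 1198. −1: 1197.

ω^3·3 + ω^2·3 + ω·3 + 1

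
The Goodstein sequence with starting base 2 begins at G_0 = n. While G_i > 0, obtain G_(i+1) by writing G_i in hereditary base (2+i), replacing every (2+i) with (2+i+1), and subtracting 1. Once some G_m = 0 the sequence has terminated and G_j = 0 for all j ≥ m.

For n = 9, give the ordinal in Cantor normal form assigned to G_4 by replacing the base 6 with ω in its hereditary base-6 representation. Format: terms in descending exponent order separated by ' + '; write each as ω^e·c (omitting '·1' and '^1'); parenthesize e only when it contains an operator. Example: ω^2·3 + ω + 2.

ω^ω·3 + ω^3·3 + ω^2·3 + ω·3 + 1

9 —HB2→ 2^(2 + 1) + 1 —bump→ 3^(3 + 1) + 1 = 82 —(−1)→ 81
81 —HB3→ 3^(3 + 1) —bump→ 4^(4 + 1) = 1024 —(−1)→ 1023
1023 —HB4→ 3·4^4 + 3·4^3 + 3·4^2 + 3·4 + 3 —bump→ 3·5^5 + 3·5^3 + 3·5^2 + 3·5 + 3 = 9843 —(−1)→ 9842
9842 —HB5→ 3·5^5 + 3·5^3 + 3·5^2 + 3·5 + 2 —bump→ 3·6^6 + 3·6^3 + 3·6^2 + 3·6 + 2 = 140744 —(−1)→ 140743
140743 —HB6→ 3·6^6 + 3·6^3 + 3·6^2 + 3·6 + 1 —bump→ 3·7^7 + 3·7^3 + 3·7^2 + 3·7 + 1 = 2471827 —(−1)→ 2471826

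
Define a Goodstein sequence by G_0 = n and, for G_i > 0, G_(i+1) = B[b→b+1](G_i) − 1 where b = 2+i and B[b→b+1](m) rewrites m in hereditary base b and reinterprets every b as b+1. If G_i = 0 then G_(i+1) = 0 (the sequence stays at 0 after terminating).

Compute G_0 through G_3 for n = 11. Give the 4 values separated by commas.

11, 84, 1027, 15627

G_0=11  [base 2] 2^(2 + 1) + 2 + 1  →[2↦3]→  3^(3 + 1) + 3 + 1 = 85  −1 ⇒ G_1=84
G_1=84  [base 3] 3^(3 + 1) + 3  →[3↦4]→  4^(4 + 1) + 4 = 1028  −1 ⇒ G_2=1027
G_2=1027  [base 4] 4^(4 + 1) + 3  →[4↦5]→  5^(5 + 1) + 3 = 15628  −1 ⇒ G_3=15627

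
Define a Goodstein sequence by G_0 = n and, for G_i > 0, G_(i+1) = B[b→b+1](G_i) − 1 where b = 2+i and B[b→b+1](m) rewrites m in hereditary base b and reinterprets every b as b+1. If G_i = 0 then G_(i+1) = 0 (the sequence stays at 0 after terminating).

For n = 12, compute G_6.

134217867

12 —HB2→ 2^(2 + 1) + 2^2 —bump→ 3^(3 + 1) + 3^3 = 108 —(−1)→ 107
107 —HB3→ 3^(3 + 1) + 2·3^2 + 2·3 + 2 —bump→ 4^(4 + 1) + 2·4^2 + 2·4 + 2 = 1066 —(−1)→ 1065
1065 —HB4→ 4^(4 + 1) + 2·4^2 + 2·4 + 1 —bump→ 5^(5 + 1) + 2·5^2 + 2·5 + 1 = 15686 —(−1)→ 15685
15685 —HB5→ 5^(5 + 1) + 2·5^2 + 2·5 —bump→ 6^(6 + 1) + 2·6^2 + 2·6 = 280020 —(−1)→ 280019
280019 —HB6→ 6^(6 + 1) + 2·6^2 + 6 + 5 —bump→ 7^(7 + 1) + 2·7^2 + 7 + 5 = 5764911 —(−1)→ 5764910
5764910 —HB7→ 7^(7 + 1) + 2·7^2 + 7 + 4 —bump→ 8^(8 + 1) + 2·8^2 + 8 + 4 = 134217868 —(−1)→ 134217867
134217867 —HB8→ 8^(8 + 1) + 2·8^2 + 8 + 3 —bump→ 9^(9 + 1) + 2·9^2 + 9 + 3 = 3486784575 —(−1)→ 3486784574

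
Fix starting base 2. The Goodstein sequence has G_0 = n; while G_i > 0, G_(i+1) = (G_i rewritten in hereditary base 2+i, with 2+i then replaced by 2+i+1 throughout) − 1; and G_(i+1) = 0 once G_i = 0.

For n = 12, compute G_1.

107

12 —HB2→ 2^(2 + 1) + 2^2 —bump→ 3^(3 + 1) + 3^3 = 108 —(−1)→ 107
107 —HB3→ 3^(3 + 1) + 2·3^2 + 2·3 + 2 —bump→ 4^(4 + 1) + 2·4^2 + 2·4 + 2 = 1066 —(−1)→ 1065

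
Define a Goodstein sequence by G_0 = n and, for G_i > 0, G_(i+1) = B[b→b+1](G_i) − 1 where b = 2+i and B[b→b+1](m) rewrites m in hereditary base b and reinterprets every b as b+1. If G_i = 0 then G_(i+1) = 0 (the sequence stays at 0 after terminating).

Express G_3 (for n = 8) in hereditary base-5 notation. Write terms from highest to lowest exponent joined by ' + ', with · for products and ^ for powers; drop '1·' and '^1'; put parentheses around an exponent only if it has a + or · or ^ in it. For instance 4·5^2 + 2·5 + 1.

step 0: 8 = 2^(2 + 1); sub 3 for 2: 3^(3 + 1); = 81; G_1 = 81−1 = 80
step 1: 80 = 2·3^3 + 2·3^2 + 2·3 + 2; sub 4 for 3: 2·4^4 + 2·4^2 + 2·4 + 2; = 554; G_2 = 554−1 = 553
step 2: 553 = 2·4^4 + 2·4^2 + 2·4 + 1; sub 5 for 4: 2·5^5 + 2·5^2 + 2·5 + 1; = 6311; G_3 = 6311−1 = 6310
step 3: 6310 = 2·5^5 + 2·5^2 + 2·5; sub 6 for 5: 2·6^6 + 2·6^2 + 2·6; = 93396; G_4 = 93396−1 = 93395

2·5^5 + 2·5^2 + 2·5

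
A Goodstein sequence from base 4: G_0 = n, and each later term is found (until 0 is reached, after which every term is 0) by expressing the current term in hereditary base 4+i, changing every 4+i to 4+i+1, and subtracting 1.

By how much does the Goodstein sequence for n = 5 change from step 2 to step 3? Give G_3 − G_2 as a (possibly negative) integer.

(0) 5|_4 = 4 + 1 ↦ 5 + 1|_5 = 6 ⇒ 5
(1) 5|_5 = 5 ↦ 6|_6 = 6 ⇒ 5
(2) 5|_6 = 5 ↦ 5|_7 = 5 ⇒ 4

-1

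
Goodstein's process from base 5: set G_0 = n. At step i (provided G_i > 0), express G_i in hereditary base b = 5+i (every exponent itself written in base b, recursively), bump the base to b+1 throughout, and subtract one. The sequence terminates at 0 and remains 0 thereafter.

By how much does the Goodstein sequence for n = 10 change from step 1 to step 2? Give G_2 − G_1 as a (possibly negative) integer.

i=0: 10 = 2·5 (b=5); 5→6: 2·6 = 12; 12−1 = 11
i=1: 11 = 6 + 5 (b=6); 6→7: 7 + 5 = 12; 12−1 = 11

0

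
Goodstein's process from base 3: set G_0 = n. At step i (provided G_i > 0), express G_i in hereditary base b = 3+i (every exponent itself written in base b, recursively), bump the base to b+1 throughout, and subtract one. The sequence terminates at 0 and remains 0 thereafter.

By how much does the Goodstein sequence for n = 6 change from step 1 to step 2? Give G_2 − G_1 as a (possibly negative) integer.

0

(0) 6|_3 = 2·3 ↦ 2·4|_4 = 8 ⇒ 7
(1) 7|_4 = 4 + 3 ↦ 5 + 3|_5 = 8 ⇒ 7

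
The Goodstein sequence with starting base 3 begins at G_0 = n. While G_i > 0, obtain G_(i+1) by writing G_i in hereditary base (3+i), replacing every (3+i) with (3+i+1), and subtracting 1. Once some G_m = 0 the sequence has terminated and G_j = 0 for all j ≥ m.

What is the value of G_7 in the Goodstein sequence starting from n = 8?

11

8 —HB3→ 2·3 + 2 —bump→ 2·4 + 2 = 10 —(−1)→ 9
9 —HB4→ 2·4 + 1 —bump→ 2·5 + 1 = 11 —(−1)→ 10
10 —HB5→ 2·5 —bump→ 2·6 = 12 —(−1)→ 11
11 —HB6→ 6 + 5 —bump→ 7 + 5 = 12 —(−1)→ 11
11 —HB7→ 7 + 4 —bump→ 8 + 4 = 12 —(−1)→ 11
11 —HB8→ 8 + 3 —bump→ 9 + 3 = 12 —(−1)→ 11
11 —HB9→ 9 + 2 —bump→ 10 + 2 = 12 —(−1)→ 11
11 —HB10→ 10 + 1 —bump→ 11 + 1 = 12 —(−1)→ 11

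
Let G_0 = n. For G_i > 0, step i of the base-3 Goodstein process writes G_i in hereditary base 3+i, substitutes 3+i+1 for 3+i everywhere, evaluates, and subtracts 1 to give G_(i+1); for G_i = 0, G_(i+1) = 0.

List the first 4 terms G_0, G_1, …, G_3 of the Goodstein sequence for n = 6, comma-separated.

6, 7, 7, 7

step 0: 6 = 2·3; sub 4 for 3: 2·4; = 8; G_1 = 8−1 = 7
step 1: 7 = 4 + 3; sub 5 for 4: 5 + 3; = 8; G_2 = 8−1 = 7
step 2: 7 = 5 + 2; sub 6 for 5: 6 + 2; = 8; G_3 = 8−1 = 7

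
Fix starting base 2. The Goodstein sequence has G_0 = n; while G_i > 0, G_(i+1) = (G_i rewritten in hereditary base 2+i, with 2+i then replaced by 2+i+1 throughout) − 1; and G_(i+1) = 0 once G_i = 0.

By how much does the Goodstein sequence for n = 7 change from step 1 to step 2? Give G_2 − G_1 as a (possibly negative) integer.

[0] 7 ≡ 2^2 + 2 + 1 (base 2). Lift 3: 31. −1: 30.
[1] 30 ≡ 3^3 + 3 (base 3). Lift 4: 260. −1: 259.

229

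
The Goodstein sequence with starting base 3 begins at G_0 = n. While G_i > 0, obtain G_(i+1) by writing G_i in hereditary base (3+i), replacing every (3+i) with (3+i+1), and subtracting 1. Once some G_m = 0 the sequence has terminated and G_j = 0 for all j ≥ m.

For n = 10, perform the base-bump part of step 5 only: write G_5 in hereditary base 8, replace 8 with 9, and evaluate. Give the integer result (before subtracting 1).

[0] 10 ≡ 3^2 + 1 (base 3). Lift 4: 17. −1: 16.
[1] 16 ≡ 4^2 (base 4). Lift 5: 25. −1: 24.
[2] 24 ≡ 4·5 + 4 (base 5). Lift 6: 28. −1: 27.
[3] 27 ≡ 4·6 + 3 (base 6). Lift 7: 31. −1: 30.
[4] 30 ≡ 4·7 + 2 (base 7). Lift 8: 34. −1: 33.
[5] 33 ≡ 4·8 + 1 (base 8). Lift 9: 37. −1: 36.

37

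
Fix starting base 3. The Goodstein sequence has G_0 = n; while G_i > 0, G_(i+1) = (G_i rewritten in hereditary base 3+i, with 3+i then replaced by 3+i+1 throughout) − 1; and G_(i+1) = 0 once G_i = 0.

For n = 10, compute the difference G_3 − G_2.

i=0: 10 = 3^2 + 1 (b=3); 3→4: 4^2 + 1 = 17; 17−1 = 16
i=1: 16 = 4^2 (b=4); 4→5: 5^2 = 25; 25−1 = 24
i=2: 24 = 4·5 + 4 (b=5); 5→6: 4·6 + 4 = 28; 28−1 = 27

3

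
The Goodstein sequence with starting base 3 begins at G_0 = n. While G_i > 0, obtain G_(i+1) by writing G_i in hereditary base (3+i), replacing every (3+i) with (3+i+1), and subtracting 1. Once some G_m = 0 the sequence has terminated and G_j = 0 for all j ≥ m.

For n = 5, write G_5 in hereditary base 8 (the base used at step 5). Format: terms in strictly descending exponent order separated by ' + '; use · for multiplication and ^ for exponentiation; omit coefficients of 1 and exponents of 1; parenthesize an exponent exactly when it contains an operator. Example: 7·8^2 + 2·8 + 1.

[0] 5 ≡ 3 + 2 (base 3). Lift 4: 6. −1: 5.
[1] 5 ≡ 4 + 1 (base 4). Lift 5: 6. −1: 5.
[2] 5 ≡ 5 (base 5). Lift 6: 6. −1: 5.
[3] 5 ≡ 5 (base 6). Lift 7: 5. −1: 4.
[4] 4 ≡ 4 (base 7). Lift 8: 4. −1: 3.
[5] 3 ≡ 3 (base 8). Lift 9: 3. −1: 2.

3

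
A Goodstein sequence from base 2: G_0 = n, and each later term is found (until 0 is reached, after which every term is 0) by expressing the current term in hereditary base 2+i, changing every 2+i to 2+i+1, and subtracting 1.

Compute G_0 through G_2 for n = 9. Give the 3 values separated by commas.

step 0: 9 = 2^(2 + 1) + 1; sub 3 for 2: 3^(3 + 1) + 1; = 82; G_1 = 82−1 = 81
step 1: 81 = 3^(3 + 1); sub 4 for 3: 4^(4 + 1); = 1024; G_2 = 1024−1 = 1023

9, 81, 1023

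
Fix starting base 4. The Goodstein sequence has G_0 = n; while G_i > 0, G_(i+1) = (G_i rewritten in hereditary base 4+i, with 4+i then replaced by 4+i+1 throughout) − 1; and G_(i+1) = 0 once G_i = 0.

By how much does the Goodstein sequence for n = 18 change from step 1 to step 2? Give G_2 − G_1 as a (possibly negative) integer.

10

step 0: 18 = 4^2 + 2; sub 5 for 4: 5^2 + 2; = 27; G_1 = 27−1 = 26
step 1: 26 = 5^2 + 1; sub 6 for 5: 6^2 + 1; = 37; G_2 = 37−1 = 36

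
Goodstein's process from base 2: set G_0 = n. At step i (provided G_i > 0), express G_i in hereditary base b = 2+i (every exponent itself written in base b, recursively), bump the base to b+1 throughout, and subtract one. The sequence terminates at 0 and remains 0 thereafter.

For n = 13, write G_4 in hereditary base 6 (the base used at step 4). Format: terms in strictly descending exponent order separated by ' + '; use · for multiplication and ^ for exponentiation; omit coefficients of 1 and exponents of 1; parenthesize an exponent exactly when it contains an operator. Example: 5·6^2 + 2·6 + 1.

6^(6 + 1) + 3·6^3 + 3·6^2 + 3·6 + 1

i=0: 13 = 2^(2 + 1) + 2^2 + 1 (b=2); 2→3: 3^(3 + 1) + 3^3 + 1 = 109; 109−1 = 108
i=1: 108 = 3^(3 + 1) + 3^3 (b=3); 3→4: 4^(4 + 1) + 4^4 = 1280; 1280−1 = 1279
i=2: 1279 = 4^(4 + 1) + 3·4^3 + 3·4^2 + 3·4 + 3 (b=4); 4→5: 5^(5 + 1) + 3·5^3 + 3·5^2 + 3·5 + 3 = 16093; 16093−1 = 16092
i=3: 16092 = 5^(5 + 1) + 3·5^3 + 3·5^2 + 3·5 + 2 (b=5); 5→6: 6^(6 + 1) + 3·6^3 + 3·6^2 + 3·6 + 2 = 280712; 280712−1 = 280711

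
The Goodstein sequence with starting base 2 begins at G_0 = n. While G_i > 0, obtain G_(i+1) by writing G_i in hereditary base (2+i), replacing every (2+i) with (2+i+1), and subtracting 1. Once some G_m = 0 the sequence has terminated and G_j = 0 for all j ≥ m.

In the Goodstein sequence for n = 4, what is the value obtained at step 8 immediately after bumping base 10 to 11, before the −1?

[0] 4 ≡ 2^2 (base 2). Lift 3: 27. −1: 26.
[1] 26 ≡ 2·3^2 + 2·3 + 2 (base 3). Lift 4: 42. −1: 41.
[2] 41 ≡ 2·4^2 + 2·4 + 1 (base 4). Lift 5: 61. −1: 60.
[3] 60 ≡ 2·5^2 + 2·5 (base 5). Lift 6: 84. −1: 83.
[4] 83 ≡ 2·6^2 + 6 + 5 (base 6). Lift 7: 110. −1: 109.
[5] 109 ≡ 2·7^2 + 7 + 4 (base 7). Lift 8: 140. −1: 139.
[6] 139 ≡ 2·8^2 + 8 + 3 (base 8). Lift 9: 174. −1: 173.
[7] 173 ≡ 2·9^2 + 9 + 2 (base 9). Lift 10: 212. −1: 211.

254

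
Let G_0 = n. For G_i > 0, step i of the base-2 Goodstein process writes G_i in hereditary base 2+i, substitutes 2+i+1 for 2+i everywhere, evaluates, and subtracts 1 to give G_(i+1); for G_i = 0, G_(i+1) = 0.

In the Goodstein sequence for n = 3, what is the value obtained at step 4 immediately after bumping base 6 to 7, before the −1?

1

G_0 = 3. HB_2(3) = 2 + 1. Bump = 4. G_1 = 3.
G_1 = 3. HB_3(3) = 3. Bump = 4. G_2 = 3.
G_2 = 3. HB_4(3) = 3. Bump = 3. G_3 = 2.
G_3 = 2. HB_5(2) = 2. Bump = 2. G_4 = 1.
G_4 = 1. HB_6(1) = 1. Bump = 1. G_5 = 0.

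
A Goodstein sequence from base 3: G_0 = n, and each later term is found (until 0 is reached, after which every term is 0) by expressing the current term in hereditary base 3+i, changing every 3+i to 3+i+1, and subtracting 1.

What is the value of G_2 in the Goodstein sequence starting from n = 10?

24

G_0=10  [base 3] 3^2 + 1  →[3↦4]→  4^2 + 1 = 17  −1 ⇒ G_1=16
G_1=16  [base 4] 4^2  →[4↦5]→  5^2 = 25  −1 ⇒ G_2=24
G_2=24  [base 5] 4·5 + 4  →[5↦6]→  4·6 + 4 = 28  −1 ⇒ G_3=27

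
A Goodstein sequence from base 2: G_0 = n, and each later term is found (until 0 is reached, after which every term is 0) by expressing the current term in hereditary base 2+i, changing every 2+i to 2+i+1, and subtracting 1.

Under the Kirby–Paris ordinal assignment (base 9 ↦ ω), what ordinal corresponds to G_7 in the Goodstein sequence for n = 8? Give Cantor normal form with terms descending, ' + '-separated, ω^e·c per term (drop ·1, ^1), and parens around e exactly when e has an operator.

[0] 8 ≡ 2^(2 + 1) (base 2). Lift 3: 81. −1: 80.
[1] 80 ≡ 2·3^3 + 2·3^2 + 2·3 + 2 (base 3). Lift 4: 554. −1: 553.
[2] 553 ≡ 2·4^4 + 2·4^2 + 2·4 + 1 (base 4). Lift 5: 6311. −1: 6310.
[3] 6310 ≡ 2·5^5 + 2·5^2 + 2·5 (base 5). Lift 6: 93396. −1: 93395.
[4] 93395 ≡ 2·6^6 + 2·6^2 + 6 + 5 (base 6). Lift 7: 1647196. −1: 1647195.
[5] 1647195 ≡ 2·7^7 + 2·7^2 + 7 + 4 (base 7). Lift 8: 33554572. −1: 33554571.
[6] 33554571 ≡ 2·8^8 + 2·8^2 + 8 + 3 (base 8). Lift 9: 774841152. −1: 774841151.

ω^ω·2 + ω^2·2 + ω + 2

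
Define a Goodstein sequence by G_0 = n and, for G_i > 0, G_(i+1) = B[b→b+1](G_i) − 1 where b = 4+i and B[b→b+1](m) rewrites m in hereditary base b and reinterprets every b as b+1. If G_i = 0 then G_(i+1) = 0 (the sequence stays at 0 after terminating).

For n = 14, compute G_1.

16

G_0 = 14. HB_4(14) = 3·4 + 2. Bump = 17. G_1 = 16.
G_1 = 16. HB_5(16) = 3·5 + 1. Bump = 19. G_2 = 18.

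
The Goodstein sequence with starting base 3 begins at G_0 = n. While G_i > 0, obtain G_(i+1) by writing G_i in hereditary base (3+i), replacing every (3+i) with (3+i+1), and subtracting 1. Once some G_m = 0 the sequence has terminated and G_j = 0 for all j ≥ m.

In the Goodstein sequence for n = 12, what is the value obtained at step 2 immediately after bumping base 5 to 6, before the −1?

38

i=0: 12 = 3^2 + 3 (b=3); 3→4: 4^2 + 4 = 20; 20−1 = 19
i=1: 19 = 4^2 + 3 (b=4); 4→5: 5^2 + 3 = 28; 28−1 = 27
i=2: 27 = 5^2 + 2 (b=5); 5→6: 6^2 + 2 = 38; 38−1 = 37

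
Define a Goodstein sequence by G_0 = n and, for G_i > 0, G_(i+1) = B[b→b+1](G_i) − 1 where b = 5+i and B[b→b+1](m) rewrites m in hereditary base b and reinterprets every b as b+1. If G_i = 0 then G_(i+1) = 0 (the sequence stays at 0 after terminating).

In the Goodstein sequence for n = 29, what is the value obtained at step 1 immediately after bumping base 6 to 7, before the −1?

(0) 29|_5 = 5^2 + 4 ↦ 6^2 + 4|_6 = 40 ⇒ 39
(1) 39|_6 = 6^2 + 3 ↦ 7^2 + 3|_7 = 52 ⇒ 51

52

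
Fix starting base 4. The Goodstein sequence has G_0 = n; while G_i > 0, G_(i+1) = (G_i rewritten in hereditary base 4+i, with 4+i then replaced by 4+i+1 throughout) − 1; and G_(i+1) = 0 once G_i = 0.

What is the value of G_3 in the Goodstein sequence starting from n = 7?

7

G_0 = 7. HB_4(7) = 4 + 3. Bump = 8. G_1 = 7.
G_1 = 7. HB_5(7) = 5 + 2. Bump = 8. G_2 = 7.
G_2 = 7. HB_6(7) = 6 + 1. Bump = 8. G_3 = 7.
G_3 = 7. HB_7(7) = 7. Bump = 8. G_4 = 7.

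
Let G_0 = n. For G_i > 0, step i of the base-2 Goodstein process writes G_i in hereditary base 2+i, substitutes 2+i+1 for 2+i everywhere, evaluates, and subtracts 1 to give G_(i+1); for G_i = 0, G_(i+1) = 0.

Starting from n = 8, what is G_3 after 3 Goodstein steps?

6310

8 —HB2→ 2^(2 + 1) —bump→ 3^(3 + 1) = 81 —(−1)→ 80
80 —HB3→ 2·3^3 + 2·3^2 + 2·3 + 2 —bump→ 2·4^4 + 2·4^2 + 2·4 + 2 = 554 —(−1)→ 553
553 —HB4→ 2·4^4 + 2·4^2 + 2·4 + 1 —bump→ 2·5^5 + 2·5^2 + 2·5 + 1 = 6311 —(−1)→ 6310
6310 —HB5→ 2·5^5 + 2·5^2 + 2·5 —bump→ 2·6^6 + 2·6^2 + 2·6 = 93396 —(−1)→ 93395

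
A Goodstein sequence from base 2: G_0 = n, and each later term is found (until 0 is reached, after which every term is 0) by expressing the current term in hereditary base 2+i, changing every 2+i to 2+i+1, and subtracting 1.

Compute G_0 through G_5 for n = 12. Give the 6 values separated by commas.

[0] 12 ≡ 2^(2 + 1) + 2^2 (base 2). Lift 3: 108. −1: 107.
[1] 107 ≡ 3^(3 + 1) + 2·3^2 + 2·3 + 2 (base 3). Lift 4: 1066. −1: 1065.
[2] 1065 ≡ 4^(4 + 1) + 2·4^2 + 2·4 + 1 (base 4). Lift 5: 15686. −1: 15685.
[3] 15685 ≡ 5^(5 + 1) + 2·5^2 + 2·5 (base 5). Lift 6: 280020. −1: 280019.
[4] 280019 ≡ 6^(6 + 1) + 2·6^2 + 6 + 5 (base 6). Lift 7: 5764911. −1: 5764910.

12, 107, 1065, 15685, 280019, 5764910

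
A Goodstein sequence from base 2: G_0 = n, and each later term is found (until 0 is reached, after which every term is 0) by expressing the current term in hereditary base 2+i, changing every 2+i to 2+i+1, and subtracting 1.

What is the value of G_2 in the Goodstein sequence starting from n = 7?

259

7 —HB2→ 2^2 + 2 + 1 —bump→ 3^3 + 3 + 1 = 31 —(−1)→ 30
30 —HB3→ 3^3 + 3 —bump→ 4^4 + 4 = 260 —(−1)→ 259
259 —HB4→ 4^4 + 3 —bump→ 5^5 + 3 = 3128 —(−1)→ 3127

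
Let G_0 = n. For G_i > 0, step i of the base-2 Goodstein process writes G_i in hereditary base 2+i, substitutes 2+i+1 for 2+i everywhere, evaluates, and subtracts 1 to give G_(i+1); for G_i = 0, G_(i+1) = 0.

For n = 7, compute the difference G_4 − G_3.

7 —HB2→ 2^2 + 2 + 1 —bump→ 3^3 + 3 + 1 = 31 —(−1)→ 30
30 —HB3→ 3^3 + 3 —bump→ 4^4 + 4 = 260 —(−1)→ 259
259 —HB4→ 4^4 + 3 —bump→ 5^5 + 3 = 3128 —(−1)→ 3127
3127 —HB5→ 5^5 + 2 —bump→ 6^6 + 2 = 46658 —(−1)→ 46657

43530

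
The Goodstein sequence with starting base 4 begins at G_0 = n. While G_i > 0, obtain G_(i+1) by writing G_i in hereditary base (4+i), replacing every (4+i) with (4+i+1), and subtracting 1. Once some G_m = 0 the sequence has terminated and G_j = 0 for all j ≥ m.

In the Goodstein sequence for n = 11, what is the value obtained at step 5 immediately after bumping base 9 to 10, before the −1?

16

[0] 11 ≡ 2·4 + 3 (base 4). Lift 5: 13. −1: 12.
[1] 12 ≡ 2·5 + 2 (base 5). Lift 6: 14. −1: 13.
[2] 13 ≡ 2·6 + 1 (base 6). Lift 7: 15. −1: 14.
[3] 14 ≡ 2·7 (base 7). Lift 8: 16. −1: 15.
[4] 15 ≡ 8 + 7 (base 8). Lift 9: 16. −1: 15.
[5] 15 ≡ 9 + 6 (base 9). Lift 10: 16. −1: 15.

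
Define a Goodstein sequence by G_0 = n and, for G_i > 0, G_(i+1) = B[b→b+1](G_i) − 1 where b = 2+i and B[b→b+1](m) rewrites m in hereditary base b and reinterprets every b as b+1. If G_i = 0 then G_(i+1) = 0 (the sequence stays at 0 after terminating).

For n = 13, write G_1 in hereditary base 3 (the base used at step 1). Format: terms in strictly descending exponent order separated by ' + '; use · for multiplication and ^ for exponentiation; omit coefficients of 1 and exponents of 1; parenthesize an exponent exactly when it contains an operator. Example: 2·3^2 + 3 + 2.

13 —HB2→ 2^(2 + 1) + 2^2 + 1 —bump→ 3^(3 + 1) + 3^3 + 1 = 109 —(−1)→ 108
108 —HB3→ 3^(3 + 1) + 3^3 —bump→ 4^(4 + 1) + 4^4 = 1280 —(−1)→ 1279

3^(3 + 1) + 3^3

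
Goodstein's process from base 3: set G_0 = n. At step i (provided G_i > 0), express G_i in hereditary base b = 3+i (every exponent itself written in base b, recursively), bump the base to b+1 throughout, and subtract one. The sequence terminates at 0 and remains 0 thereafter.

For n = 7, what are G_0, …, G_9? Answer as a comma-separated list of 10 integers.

7, 8, 9, 9, 9, 9, 9, 9, 8, 7

base 3: 7 = 2·3 + 1; at 4: 2·4 + 1 = 9; next = 8
base 4: 8 = 2·4; at 5: 2·5 = 10; next = 9
base 5: 9 = 5 + 4; at 6: 6 + 4 = 10; next = 9
base 6: 9 = 6 + 3; at 7: 7 + 3 = 10; next = 9
base 7: 9 = 7 + 2; at 8: 8 + 2 = 10; next = 9
base 8: 9 = 8 + 1; at 9: 9 + 1 = 10; next = 9
base 9: 9 = 9; at 10: 10 = 10; next = 9
base 10: 9 = 9; at 11: 9 = 9; next = 8
base 11: 8 = 8; at 12: 8 = 8; next = 7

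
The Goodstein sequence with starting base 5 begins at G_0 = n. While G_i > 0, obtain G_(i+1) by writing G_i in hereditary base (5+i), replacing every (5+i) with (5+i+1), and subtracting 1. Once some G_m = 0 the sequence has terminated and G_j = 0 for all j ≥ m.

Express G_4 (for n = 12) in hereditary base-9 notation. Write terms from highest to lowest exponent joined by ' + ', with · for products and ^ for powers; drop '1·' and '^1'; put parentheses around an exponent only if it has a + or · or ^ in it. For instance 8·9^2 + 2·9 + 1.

9 + 6

(0) 12|_5 = 2·5 + 2 ↦ 2·6 + 2|_6 = 14 ⇒ 13
(1) 13|_6 = 2·6 + 1 ↦ 2·7 + 1|_7 = 15 ⇒ 14
(2) 14|_7 = 2·7 ↦ 2·8|_8 = 16 ⇒ 15
(3) 15|_8 = 8 + 7 ↦ 9 + 7|_9 = 16 ⇒ 15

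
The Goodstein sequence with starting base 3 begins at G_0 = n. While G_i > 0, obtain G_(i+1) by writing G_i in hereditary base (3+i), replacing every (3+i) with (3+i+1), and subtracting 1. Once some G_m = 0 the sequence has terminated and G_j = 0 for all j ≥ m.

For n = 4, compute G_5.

1

i=0: 4 = 3 + 1 (b=3); 3→4: 4 + 1 = 5; 5−1 = 4
i=1: 4 = 4 (b=4); 4→5: 5 = 5; 5−1 = 4
i=2: 4 = 4 (b=5); 5→6: 4 = 4; 4−1 = 3
i=3: 3 = 3 (b=6); 6→7: 3 = 3; 3−1 = 2
i=4: 2 = 2 (b=7); 7→8: 2 = 2; 2−1 = 1
i=5: 1 = 1 (b=8); 8→9: 1 = 1; 1−1 = 0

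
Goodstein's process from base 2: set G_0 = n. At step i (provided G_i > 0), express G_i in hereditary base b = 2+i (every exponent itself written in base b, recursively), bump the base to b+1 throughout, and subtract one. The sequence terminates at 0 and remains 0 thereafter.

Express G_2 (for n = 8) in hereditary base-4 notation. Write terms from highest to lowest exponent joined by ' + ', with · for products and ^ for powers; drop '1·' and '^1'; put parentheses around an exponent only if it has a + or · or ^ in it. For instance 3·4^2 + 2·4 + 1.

2·4^4 + 2·4^2 + 2·4 + 1

base 2: 8 = 2^(2 + 1); at 3: 3^(3 + 1) = 81; next = 80
base 3: 80 = 2·3^3 + 2·3^2 + 2·3 + 2; at 4: 2·4^4 + 2·4^2 + 2·4 + 2 = 554; next = 553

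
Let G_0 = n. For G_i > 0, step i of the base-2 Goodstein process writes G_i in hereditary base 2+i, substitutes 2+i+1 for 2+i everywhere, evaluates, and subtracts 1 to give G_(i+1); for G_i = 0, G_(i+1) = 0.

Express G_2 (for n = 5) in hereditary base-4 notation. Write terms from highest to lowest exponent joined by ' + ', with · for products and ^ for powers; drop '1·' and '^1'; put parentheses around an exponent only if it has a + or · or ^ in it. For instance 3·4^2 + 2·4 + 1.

3·4^3 + 3·4^2 + 3·4 + 3

5 —HB2→ 2^2 + 1 —bump→ 3^3 + 1 = 28 —(−1)→ 27
27 —HB3→ 3^3 —bump→ 4^4 = 256 —(−1)→ 255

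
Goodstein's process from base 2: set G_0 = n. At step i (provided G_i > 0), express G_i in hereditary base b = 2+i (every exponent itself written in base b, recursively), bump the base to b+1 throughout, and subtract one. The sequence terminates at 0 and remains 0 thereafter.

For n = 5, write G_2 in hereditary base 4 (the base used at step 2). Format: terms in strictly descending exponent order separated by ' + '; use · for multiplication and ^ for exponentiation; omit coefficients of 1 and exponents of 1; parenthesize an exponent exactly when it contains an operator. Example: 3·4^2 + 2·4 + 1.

G_0 = 5. HB_2(5) = 2^2 + 1. Bump = 28. G_1 = 27.
G_1 = 27. HB_3(27) = 3^3. Bump = 256. G_2 = 255.
G_2 = 255. HB_4(255) = 3·4^3 + 3·4^2 + 3·4 + 3. Bump = 468. G_3 = 467.

3·4^3 + 3·4^2 + 3·4 + 3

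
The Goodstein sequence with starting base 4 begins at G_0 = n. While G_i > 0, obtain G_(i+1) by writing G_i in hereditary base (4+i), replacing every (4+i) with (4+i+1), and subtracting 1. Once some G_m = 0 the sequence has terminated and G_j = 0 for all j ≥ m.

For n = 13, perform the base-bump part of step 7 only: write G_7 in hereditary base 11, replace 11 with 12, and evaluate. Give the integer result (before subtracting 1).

24

G_0 = 13. HB_4(13) = 3·4 + 1. Bump = 16. G_1 = 15.
G_1 = 15. HB_5(15) = 3·5. Bump = 18. G_2 = 17.
G_2 = 17. HB_6(17) = 2·6 + 5. Bump = 19. G_3 = 18.
G_3 = 18. HB_7(18) = 2·7 + 4. Bump = 20. G_4 = 19.
G_4 = 19. HB_8(19) = 2·8 + 3. Bump = 21. G_5 = 20.
G_5 = 20. HB_9(20) = 2·9 + 2. Bump = 22. G_6 = 21.
G_6 = 21. HB_10(21) = 2·10 + 1. Bump = 23. G_7 = 22.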